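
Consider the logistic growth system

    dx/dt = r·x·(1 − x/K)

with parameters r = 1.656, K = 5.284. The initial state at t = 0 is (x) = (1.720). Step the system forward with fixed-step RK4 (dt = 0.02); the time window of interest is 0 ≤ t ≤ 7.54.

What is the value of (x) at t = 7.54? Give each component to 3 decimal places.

(x) = (5.284)

t=0.000: state=(1.720)
step 1 (dt=0.02): k1=(1.921), k2=(1.932), k3=(1.932), k4=(1.943); state += dt/6·(k1+2k2+2k3+k4)
t=0.020: state=(1.759)
t=0.040: state=(1.798)
t=0.060: state=(1.837)
continuing one RK4 step at a time; state shown every 25 steps (Δt=0.5):
t=0.500: state=(2.773)
t=1.000: state=(3.786)
t=1.500: state=(4.505)
t=2.000: state=(4.913)
t=2.500: state=(5.115)
t=3.000: state=(5.209)
t=3.500: state=(5.251)
t=4.000: state=(5.269)
t=4.500: state=(5.278)
t=5.000: state=(5.281)
t=5.500: state=(5.283)
t=6.000: state=(5.283)
t=6.500: state=(5.284)
t=7.000: state=(5.284)
t=7.500: state=(5.284)
t=7.540: state=(5.284)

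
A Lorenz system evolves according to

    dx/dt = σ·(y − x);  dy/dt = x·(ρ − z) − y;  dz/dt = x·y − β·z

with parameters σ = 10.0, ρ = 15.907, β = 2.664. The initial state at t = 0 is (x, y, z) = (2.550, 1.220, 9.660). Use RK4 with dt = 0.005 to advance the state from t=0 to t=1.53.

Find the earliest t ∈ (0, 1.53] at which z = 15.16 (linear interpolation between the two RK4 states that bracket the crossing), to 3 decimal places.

t=0.000: state=(2.550, 1.220, 9.660)
step 1 (dt=0.005): k1=(-13.300, 14.710, -22.623), k2=(-12.600, 14.608, -22.421), k3=(-12.620, 14.618, -22.420), k4=(-11.938, 14.521, -22.220); state += dt/6·(k1+2k2+2k3+k4)
t=0.005: state=(2.487, 1.293, 9.548)
t=0.010: state=(2.430, 1.365, 9.438)
t=0.015: state=(2.380, 1.437, 9.330)
continuing one RK4 step at a time; state shown every 10 steps (Δt=0.05):
t=0.050: state=(2.178, 1.926, 8.626)
t=0.100: state=(2.231, 2.652, 7.784)
t=0.150: state=(2.573, 3.506, 7.157)
t=0.200: state=(3.161, 4.580, 6.806)
t=0.250: state=(3.999, 5.941, 6.839)
t=0.300: state=(5.108, 7.601, 7.432)
t=0.350: state=(6.478, 9.435, 8.828)
t=0.400: state=(8.005, 11.063, 11.237)
t=0.450: state=(9.408, 11.803, 14.570)
t=0.455: state=(9.525, 11.798, 14.932)
next step: t=0.460: state=(9.635, 11.777, 15.296) — z has crossed 15.16
linear interpolation between t=0.455 (14.93214) and t=0.460 (15.29554) → t≈0.458

t = 0.458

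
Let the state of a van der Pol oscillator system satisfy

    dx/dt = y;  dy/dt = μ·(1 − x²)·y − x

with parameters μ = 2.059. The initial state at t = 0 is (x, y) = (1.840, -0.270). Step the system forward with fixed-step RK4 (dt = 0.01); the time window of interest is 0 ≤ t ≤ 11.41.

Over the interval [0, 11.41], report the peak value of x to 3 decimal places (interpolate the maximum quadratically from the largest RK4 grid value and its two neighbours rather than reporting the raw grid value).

max x = 2.020

t=0.000: state=(1.840, -0.270)
step 1 (dt=0.01): k1=(-0.270, -0.514), k2=(-0.273, -0.503), k3=(-0.273, -0.503), k4=(-0.275, -0.492); state += dt/6·(k1+2k2+2k3+k4)
t=0.010: state=(1.837, -0.275)
t=0.020: state=(1.835, -0.280)
t=0.030: state=(1.832, -0.284)
continuing one RK4 step at a time; state shown every 50 steps (Δt=0.5):
t=0.500: state=(1.666, -0.404)
t=1.000: state=(1.437, -0.519)
t=1.500: state=(1.129, -0.749)
t=2.000: state=(0.619, -1.425)
t=2.500: state=(-0.578, -3.653)
t=3.000: state=(-1.961, -0.748)
t=3.500: state=(-1.965, 0.277)
t=4.000: state=(-1.802, 0.362)
t=4.500: state=(-1.603, 0.437)
t=5.000: state=(-1.355, 0.570)
t=5.500: state=(-1.006, 0.876)
t=6.000: state=(-0.372, 1.883)
t=6.500: state=(1.157, 3.784)
t=7.000: state=(2.018, 0.098)
t=7.500: state=(1.920, -0.314)
t=8.000: state=(1.746, -0.382)
t=8.500: state=(1.535, -0.469)
t=9.000: state=(1.265, -0.634)
t=9.500: state=(0.861, -1.055)
t=10.000: state=(0.038, -2.567)
t=10.500: state=(-1.650, -2.563)
t=11.000: state=(-2.011, 0.159)
t=11.410: state=(-1.901, 0.324)
largest grid value and its neighbours: x(7.030)=2.02013, x(7.040)=2.02028, x(7.050)=2.02023
parabola through these three points peaks at t≈7.042 with x≈2.02029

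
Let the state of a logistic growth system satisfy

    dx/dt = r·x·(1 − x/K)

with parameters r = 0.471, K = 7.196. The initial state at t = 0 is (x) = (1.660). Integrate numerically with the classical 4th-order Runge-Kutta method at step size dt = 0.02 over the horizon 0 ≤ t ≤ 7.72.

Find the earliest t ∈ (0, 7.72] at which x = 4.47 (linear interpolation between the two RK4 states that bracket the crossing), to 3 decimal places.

t = 3.607

t=0.000: state=(1.660)
step 1 (dt=0.02): k1=(0.601), k2=(0.603), k3=(0.603), k4=(0.605); state += dt/6·(k1+2k2+2k3+k4)
t=0.020: state=(1.672)
t=0.040: state=(1.684)
t=0.060: state=(1.696)
continuing one RK4 step at a time; state shown every 25 steps (Δt=0.5):
t=0.500: state=(1.980)
t=1.000: state=(2.335)
t=1.500: state=(2.720)
t=2.000: state=(3.129)
t=2.500: state=(3.550)
t=3.000: state=(3.972)
t=3.500: state=(4.384)
t=3.600: state=(4.464)
next step: t=3.620: state=(4.480) — x has crossed 4.47
linear interpolation between t=3.600 (4.46423) and t=3.620 (4.48017) → t≈3.607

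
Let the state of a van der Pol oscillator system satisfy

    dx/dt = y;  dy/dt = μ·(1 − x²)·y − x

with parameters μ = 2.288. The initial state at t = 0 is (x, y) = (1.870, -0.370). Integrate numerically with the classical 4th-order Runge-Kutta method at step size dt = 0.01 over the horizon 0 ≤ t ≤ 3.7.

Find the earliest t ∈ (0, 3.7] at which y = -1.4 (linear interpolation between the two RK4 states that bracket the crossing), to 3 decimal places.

t=0.000: state=(1.870, -0.370)
step 1 (dt=0.01): k1=(-0.370, 0.244), k2=(-0.369, 0.233), k3=(-0.369, 0.233), k4=(-0.368, 0.223); state += dt/6·(k1+2k2+2k3+k4)
t=0.010: state=(1.866, -0.368)
t=0.020: state=(1.863, -0.366)
t=0.030: state=(1.859, -0.364)
continuing one RK4 step at a time; state shown every 20 steps (Δt=0.2):
t=0.200: state=(1.799, -0.351)
t=0.400: state=(1.728, -0.361)
t=0.600: state=(1.653, -0.383)
t=0.800: state=(1.574, -0.414)
t=1.000: state=(1.487, -0.454)
t=1.200: state=(1.391, -0.507)
t=1.400: state=(1.283, -0.579)
t=1.600: state=(1.158, -0.683)
t=1.800: state=(1.007, -0.840)
t=2.000: state=(0.815, -1.096)
t=2.140: state=(0.643, -1.382)
next step: t=2.150: state=(0.629, -1.408) — y has crossed -1.4
linear interpolation between t=2.140 (-1.38225) and t=2.150 (-1.40762) → t≈2.147

t = 2.147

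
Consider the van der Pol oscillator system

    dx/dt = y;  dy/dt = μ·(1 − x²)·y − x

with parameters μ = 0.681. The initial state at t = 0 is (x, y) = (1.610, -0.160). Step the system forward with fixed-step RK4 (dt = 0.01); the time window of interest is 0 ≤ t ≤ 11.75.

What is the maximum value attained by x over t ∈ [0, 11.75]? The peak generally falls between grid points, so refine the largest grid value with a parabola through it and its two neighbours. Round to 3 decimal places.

max x = 1.997

t=0.000: state=(1.610, -0.160)
step 1 (dt=0.01): k1=(-0.160, -1.437), k2=(-0.167, -1.428), k3=(-0.167, -1.428), k4=(-0.174, -1.420); state += dt/6·(k1+2k2+2k3+k4)
t=0.010: state=(1.608, -0.174)
t=0.020: state=(1.607, -0.188)
t=0.030: state=(1.605, -0.202)
continuing one RK4 step at a time; state shown every 50 steps (Δt=0.5):
t=0.500: state=(1.379, -0.724)
t=1.000: state=(0.900, -1.200)
t=1.500: state=(0.152, -1.821)
t=2.000: state=(-0.891, -2.194)
t=2.500: state=(-1.755, -1.029)
t=3.000: state=(-1.926, 0.196)
t=3.500: state=(-1.679, 0.729)
t=4.000: state=(-1.221, 1.112)
t=4.500: state=(-0.541, 1.649)
t=5.000: state=(0.458, 2.307)
t=5.500: state=(1.551, 1.711)
t=6.000: state=(1.992, 0.145)
t=6.500: state=(1.855, -0.579)
t=7.000: state=(1.469, -0.951)
t=7.500: state=(0.892, -1.385)
t=8.000: state=(0.042, -2.050)
t=8.500: state=(-1.098, -2.268)
t=9.000: state=(-1.899, -0.778)
t=9.500: state=(-1.966, 0.337)
t=10.000: state=(-1.672, 0.792)
t=10.500: state=(-1.187, 1.163)
t=11.000: state=(-0.478, 1.719)
t=11.500: state=(0.555, 2.353)
t=11.750: state=(1.141, 2.241)
largest grid value and its neighbours: x(6.060)=1.99673, x(6.070)=1.99679, x(6.080)=1.99665
parabola through these three points peaks at t≈6.068 with x≈1.99679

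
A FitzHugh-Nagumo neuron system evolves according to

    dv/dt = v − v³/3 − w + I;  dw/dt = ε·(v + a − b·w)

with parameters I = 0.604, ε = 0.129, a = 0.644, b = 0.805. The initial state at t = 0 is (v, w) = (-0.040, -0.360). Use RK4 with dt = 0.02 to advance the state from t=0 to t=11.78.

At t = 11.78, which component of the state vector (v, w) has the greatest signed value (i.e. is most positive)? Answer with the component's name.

largest component: w

t=0.000: state=(-0.040, -0.360)
step 1 (dt=0.02): k1=(0.924, 0.115), k2=(0.932, 0.116), k3=(0.932, 0.116), k4=(0.940, 0.117); state += dt/6·(k1+2k2+2k3+k4)
t=0.020: state=(-0.021, -0.358)
t=0.040: state=(-0.002, -0.355)
t=0.060: state=(0.017, -0.353)
continuing one RK4 step at a time; state shown every 25 steps (Δt=0.5):
t=0.500: state=(0.534, -0.287)
t=1.000: state=(1.261, -0.175)
t=1.500: state=(1.758, -0.029)
t=2.000: state=(1.902, 0.130)
t=2.500: state=(1.899, 0.283)
t=3.000: state=(1.856, 0.428)
t=3.500: state=(1.804, 0.561)
t=4.000: state=(1.748, 0.685)
t=4.500: state=(1.691, 0.799)
t=5.000: state=(1.633, 0.903)
t=5.500: state=(1.573, 0.999)
t=6.000: state=(1.513, 1.086)
t=6.500: state=(1.450, 1.164)
t=7.000: state=(1.386, 1.235)
t=7.500: state=(1.318, 1.298)
t=8.000: state=(1.246, 1.353)
t=8.500: state=(1.169, 1.401)
t=9.000: state=(1.084, 1.442)
t=9.500: state=(0.989, 1.475)
t=10.000: state=(0.878, 1.499)
t=10.500: state=(0.743, 1.515)
t=11.000: state=(0.566, 1.520)
t=11.500: state=(0.318, 1.512)
t=11.780: state=(0.128, 1.500)
compare at T: v=0.128, w=1.500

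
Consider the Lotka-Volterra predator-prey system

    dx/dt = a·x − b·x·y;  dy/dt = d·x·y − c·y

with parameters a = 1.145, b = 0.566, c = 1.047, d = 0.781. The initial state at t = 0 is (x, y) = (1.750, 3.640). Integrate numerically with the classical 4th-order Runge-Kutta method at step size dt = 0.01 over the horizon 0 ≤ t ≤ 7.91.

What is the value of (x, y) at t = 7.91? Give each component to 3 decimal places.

(x, y) = (0.585, 1.832)

t=0.000: state=(1.750, 3.640)
step 1 (dt=0.01): k1=(-1.602, 1.164), k2=(-1.600, 1.143), k3=(-1.600, 1.143), k4=(-1.598, 1.122); state += dt/6·(k1+2k2+2k3+k4)
t=0.010: state=(1.734, 3.651)
t=0.020: state=(1.718, 3.662)
t=0.030: state=(1.702, 3.673)
continuing one RK4 step at a time; state shown every 50 steps (Δt=0.5):
t=0.500: state=(1.072, 3.704)
t=1.000: state=(0.721, 3.085)
t=1.500: state=(0.593, 2.350)
t=2.000: state=(0.591, 1.749)
t=2.500: state=(0.681, 1.325)
t=3.000: state=(0.865, 1.058)
t=3.500: state=(1.161, 0.927)
t=4.000: state=(1.588, 0.936)
t=4.500: state=(2.111, 1.140)
t=5.000: state=(2.535, 1.688)
t=5.500: state=(2.437, 2.702)
t=6.000: state=(1.732, 3.653)
t=6.500: state=(1.061, 3.696)
t=7.000: state=(0.716, 3.069)
t=7.500: state=(0.592, 2.335)
t=7.910: state=(0.585, 1.832)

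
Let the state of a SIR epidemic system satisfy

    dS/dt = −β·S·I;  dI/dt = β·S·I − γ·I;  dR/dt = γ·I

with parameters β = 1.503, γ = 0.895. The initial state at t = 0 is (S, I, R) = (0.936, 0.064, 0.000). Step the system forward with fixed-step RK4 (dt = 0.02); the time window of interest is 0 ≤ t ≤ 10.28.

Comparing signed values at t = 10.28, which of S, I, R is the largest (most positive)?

largest component: R

t=0.000: state=(0.936, 0.064, 0.000)
step 1 (dt=0.02): k1=(-0.090, 0.033, 0.057), k2=(-0.090, 0.033, 0.058), k3=(-0.090, 0.033, 0.058), k4=(-0.091, 0.033, 0.058); state += dt/6·(k1+2k2+2k3+k4)
t=0.020: state=(0.934, 0.065, 0.001)
t=0.040: state=(0.932, 0.065, 0.002)
t=0.060: state=(0.931, 0.066, 0.003)
continuing one RK4 step at a time; state shown every 25 steps (Δt=0.5):
t=0.500: state=(0.886, 0.081, 0.032)
t=1.000: state=(0.828, 0.099, 0.073)
t=1.500: state=(0.764, 0.115, 0.121)
t=2.000: state=(0.698, 0.127, 0.175)
t=2.500: state=(0.632, 0.134, 0.234)
t=3.000: state=(0.571, 0.135, 0.294)
t=3.500: state=(0.517, 0.130, 0.354)
t=4.000: state=(0.471, 0.120, 0.410)
t=4.500: state=(0.432, 0.108, 0.460)
t=5.000: state=(0.400, 0.094, 0.506)
t=5.500: state=(0.375, 0.080, 0.545)
t=6.000: state=(0.355, 0.068, 0.578)
t=6.500: state=(0.339, 0.056, 0.605)
t=7.000: state=(0.326, 0.046, 0.628)
t=7.500: state=(0.316, 0.037, 0.647)
t=8.000: state=(0.308, 0.030, 0.662)
t=8.500: state=(0.302, 0.024, 0.674)
t=9.000: state=(0.297, 0.019, 0.684)
t=9.500: state=(0.293, 0.016, 0.691)
t=10.000: state=(0.290, 0.012, 0.698)
t=10.280: state=(0.289, 0.011, 0.700)
compare at T: S=0.289, I=0.011, R=0.700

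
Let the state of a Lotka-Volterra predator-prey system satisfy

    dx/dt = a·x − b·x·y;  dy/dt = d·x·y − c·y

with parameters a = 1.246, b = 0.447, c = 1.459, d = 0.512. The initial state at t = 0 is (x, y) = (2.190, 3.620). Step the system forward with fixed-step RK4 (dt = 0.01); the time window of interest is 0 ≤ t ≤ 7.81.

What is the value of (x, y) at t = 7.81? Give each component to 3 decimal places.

t=0.000: state=(2.190, 3.620)
step 1 (dt=0.01): k1=(-0.815, -1.223), k2=(-0.807, -1.228), k3=(-0.807, -1.228), k4=(-0.800, -1.233); state += dt/6·(k1+2k2+2k3+k4)
t=0.010: state=(2.182, 3.608)
t=0.020: state=(2.174, 3.595)
t=0.030: state=(2.166, 3.583)
continuing one RK4 step at a time; state shown every 50 steps (Δt=0.5):
t=0.500: state=(1.958, 2.947)
t=1.000: state=(2.026, 2.353)
t=1.500: state=(2.340, 1.974)
t=2.000: state=(2.861, 1.845)
t=2.500: state=(3.490, 2.005)
t=3.000: state=(3.951, 2.526)
t=3.500: state=(3.830, 3.349)
t=4.000: state=(3.122, 3.960)
t=4.500: state=(2.399, 3.849)
t=5.000: state=(2.016, 3.240)
t=5.500: state=(1.965, 2.584)
t=6.000: state=(2.178, 2.107)
t=6.500: state=(2.616, 1.868)
t=7.000: state=(3.220, 1.897)
t=7.500: state=(3.801, 2.256)
t=7.810: state=(3.983, 2.669)

(x, y) = (3.983, 2.669)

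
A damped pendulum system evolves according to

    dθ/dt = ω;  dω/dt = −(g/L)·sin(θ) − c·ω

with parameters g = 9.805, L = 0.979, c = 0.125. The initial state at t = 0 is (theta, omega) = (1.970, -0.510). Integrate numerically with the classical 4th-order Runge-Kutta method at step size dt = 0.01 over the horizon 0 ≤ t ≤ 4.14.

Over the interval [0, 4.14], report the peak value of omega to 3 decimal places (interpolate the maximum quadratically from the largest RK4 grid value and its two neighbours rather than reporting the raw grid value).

t=0.000: state=(1.970, -0.510)
step 1 (dt=0.01): k1=(-0.510, -9.164), k2=(-0.556, -9.168), k3=(-0.556, -9.169), k4=(-0.602, -9.174); state += dt/6·(k1+2k2+2k3+k4)
t=0.010: state=(1.964, -0.602)
t=0.020: state=(1.958, -0.693)
t=0.030: state=(1.951, -0.785)
continuing one RK4 step at a time; state shown every 20 steps (Δt=0.2):
t=0.200: state=(1.682, -2.389)
t=0.400: state=(1.014, -4.235)
t=0.600: state=(0.052, -5.118)
t=0.800: state=(-0.906, -4.172)
t=1.000: state=(-1.550, -2.217)
t=1.200: state=(-1.791, -0.207)
t=1.400: state=(-1.637, 1.744)
t=1.600: state=(-1.096, 3.626)
t=1.800: state=(-0.236, 4.747)
t=2.000: state=(0.686, 4.183)
t=2.200: state=(1.354, 2.394)
t=2.400: state=(1.630, 0.365)
t=2.600: state=(1.504, -1.619)
t=2.800: state=(0.991, -3.452)
t=3.000: state=(0.178, -4.452)
t=3.200: state=(-0.679, -3.843)
t=3.400: state=(-1.283, -2.097)
t=3.600: state=(-1.502, -0.092)
t=3.800: state=(-1.323, 1.870)
t=4.000: state=(-0.772, 3.542)
t=4.140: state=(-0.226, 4.145)
largest grid value and its neighbours: omega(1.830)=4.77869, omega(1.840)=4.77968, omega(1.850)=4.77589
parabola through these three points peaks at t≈1.837 with omega≈4.77988

max omega = 4.780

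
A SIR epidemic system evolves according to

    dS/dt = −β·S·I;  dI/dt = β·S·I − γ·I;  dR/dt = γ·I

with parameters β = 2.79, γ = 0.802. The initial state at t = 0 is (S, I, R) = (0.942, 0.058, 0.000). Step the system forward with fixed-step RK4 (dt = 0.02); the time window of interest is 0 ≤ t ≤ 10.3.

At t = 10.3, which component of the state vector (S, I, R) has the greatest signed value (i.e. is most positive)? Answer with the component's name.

largest component: R

t=0.000: state=(0.942, 0.058, 0.000)
step 1 (dt=0.02): k1=(-0.152, 0.106, 0.047), k2=(-0.155, 0.108, 0.047), k3=(-0.155, 0.108, 0.047), k4=(-0.158, 0.109, 0.048); state += dt/6·(k1+2k2+2k3+k4)
t=0.020: state=(0.939, 0.060, 0.001)
t=0.040: state=(0.936, 0.062, 0.002)
t=0.060: state=(0.932, 0.065, 0.003)
continuing one RK4 step at a time; state shown every 25 steps (Δt=0.5):
t=0.500: state=(0.828, 0.135, 0.037)
t=1.000: state=(0.634, 0.252, 0.114)
t=1.500: state=(0.414, 0.350, 0.237)
t=2.000: state=(0.248, 0.368, 0.383)
t=2.500: state=(0.152, 0.324, 0.524)
t=3.000: state=(0.101, 0.258, 0.640)
t=3.500: state=(0.074, 0.195, 0.731)
t=4.000: state=(0.059, 0.143, 0.798)
t=4.500: state=(0.049, 0.103, 0.847)
t=5.000: state=(0.044, 0.074, 0.883)
t=5.500: state=(0.040, 0.052, 0.908)
t=6.000: state=(0.038, 0.037, 0.925)
t=6.500: state=(0.036, 0.026, 0.938)
t=7.000: state=(0.035, 0.018, 0.947)
t=7.500: state=(0.034, 0.013, 0.953)
t=8.000: state=(0.034, 0.009, 0.957)
t=8.500: state=(0.033, 0.006, 0.960)
t=9.000: state=(0.033, 0.004, 0.962)
t=9.500: state=(0.033, 0.003, 0.964)
t=10.000: state=(0.033, 0.002, 0.965)
t=10.300: state=(0.033, 0.002, 0.965)
compare at T: S=0.033, I=0.002, R=0.965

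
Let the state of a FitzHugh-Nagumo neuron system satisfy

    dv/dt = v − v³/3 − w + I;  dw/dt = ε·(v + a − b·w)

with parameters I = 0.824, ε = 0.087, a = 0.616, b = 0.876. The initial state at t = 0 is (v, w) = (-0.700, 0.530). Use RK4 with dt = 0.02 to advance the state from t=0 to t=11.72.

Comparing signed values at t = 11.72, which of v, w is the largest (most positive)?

largest component: v

t=0.000: state=(-0.700, 0.530)
step 1 (dt=0.02): k1=(-0.292, -0.048), k2=(-0.293, -0.048), k3=(-0.293, -0.048), k4=(-0.294, -0.048); state += dt/6·(k1+2k2+2k3+k4)
t=0.020: state=(-0.706, 0.529)
t=0.040: state=(-0.712, 0.528)
t=0.060: state=(-0.718, 0.527)
continuing one RK4 step at a time; state shown every 25 steps (Δt=0.5):
t=0.500: state=(-0.856, 0.503)
t=1.000: state=(-1.018, 0.471)
t=1.500: state=(-1.160, 0.433)
t=2.000: state=(-1.262, 0.391)
t=2.500: state=(-1.320, 0.347)
t=3.000: state=(-1.343, 0.304)
t=3.500: state=(-1.340, 0.261)
t=4.000: state=(-1.321, 0.221)
t=4.500: state=(-1.291, 0.183)
t=5.000: state=(-1.254, 0.148)
t=5.500: state=(-1.212, 0.117)
t=6.000: state=(-1.165, 0.088)
t=6.500: state=(-1.114, 0.062)
t=7.000: state=(-1.056, 0.040)
t=7.500: state=(-0.992, 0.021)
t=8.000: state=(-0.919, 0.006)
t=8.500: state=(-0.832, -0.006)
t=9.000: state=(-0.726, -0.013)
t=9.500: state=(-0.589, -0.014)
t=10.000: state=(-0.400, -0.009)
t=10.500: state=(-0.117, 0.007)
t=11.000: state=(0.328, 0.036)
t=11.500: state=(0.974, 0.089)
t=11.720: state=(1.274, 0.120)
compare at T: v=1.274, w=0.120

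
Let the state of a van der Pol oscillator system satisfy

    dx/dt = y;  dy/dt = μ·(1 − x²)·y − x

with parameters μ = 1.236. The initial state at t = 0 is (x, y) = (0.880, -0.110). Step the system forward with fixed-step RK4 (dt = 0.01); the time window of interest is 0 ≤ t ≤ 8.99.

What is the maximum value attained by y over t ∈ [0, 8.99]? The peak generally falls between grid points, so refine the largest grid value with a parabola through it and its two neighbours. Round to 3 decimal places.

max y = 2.911

t=0.000: state=(0.880, -0.110)
step 1 (dt=0.01): k1=(-0.110, -0.911), k2=(-0.115, -0.912), k3=(-0.115, -0.912), k4=(-0.119, -0.912); state += dt/6·(k1+2k2+2k3+k4)
t=0.010: state=(0.879, -0.119)
t=0.020: state=(0.878, -0.128)
t=0.030: state=(0.876, -0.137)
continuing one RK4 step at a time; state shown every 50 steps (Δt=0.5):
t=0.500: state=(0.707, -0.596)
t=1.000: state=(0.254, -1.271)
t=1.500: state=(-0.616, -2.172)
t=2.000: state=(-1.589, -1.247)
t=2.500: state=(-1.807, 0.139)
t=3.000: state=(-1.617, 0.549)
t=3.500: state=(-1.278, 0.816)
t=4.000: state=(-0.766, 1.295)
t=4.500: state=(0.123, 2.392)
t=5.000: state=(1.481, 2.332)
t=5.500: state=(2.007, 0.071)
t=6.000: state=(1.874, -0.457)
t=6.500: state=(1.598, -0.640)
t=7.000: state=(1.223, -0.886)
t=7.500: state=(0.665, -1.426)
t=8.000: state=(-0.321, -2.622)
t=8.500: state=(-1.655, -1.907)
t=8.990: state=(-2.010, 0.071)
largest grid value and its neighbours: y(4.770)=2.91087, y(4.780)=2.91093, y(4.790)=2.90884
parabola through these three points peaks at t≈4.775 with y≈2.91117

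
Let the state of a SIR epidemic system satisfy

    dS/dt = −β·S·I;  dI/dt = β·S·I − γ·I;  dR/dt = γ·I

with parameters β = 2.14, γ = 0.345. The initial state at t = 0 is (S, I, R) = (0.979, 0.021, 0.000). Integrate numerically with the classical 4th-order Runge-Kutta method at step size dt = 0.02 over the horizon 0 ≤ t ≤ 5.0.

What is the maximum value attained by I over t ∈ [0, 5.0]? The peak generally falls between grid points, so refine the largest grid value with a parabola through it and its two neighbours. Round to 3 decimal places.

max I = 0.548

t=0.000: state=(0.979, 0.021, 0.000)
step 1 (dt=0.02): k1=(-0.044, 0.037, 0.007), k2=(-0.045, 0.037, 0.007), k3=(-0.045, 0.037, 0.007), k4=(-0.046, 0.038, 0.008); state += dt/6·(k1+2k2+2k3+k4)
t=0.020: state=(0.978, 0.022, 0.000)
t=0.040: state=(0.977, 0.023, 0.000)
t=0.060: state=(0.976, 0.023, 0.000)
continuing one RK4 step at a time; state shown every 10 steps (Δt=0.2):
t=0.200: state=(0.969, 0.030, 0.002)
t=0.400: state=(0.954, 0.042, 0.004)
t=0.600: state=(0.934, 0.059, 0.008)
t=0.800: state=(0.907, 0.081, 0.012)
t=1.000: state=(0.870, 0.111, 0.019)
t=1.200: state=(0.824, 0.149, 0.028)
t=1.400: state=(0.765, 0.195, 0.040)
t=1.600: state=(0.696, 0.249, 0.055)
t=1.800: state=(0.618, 0.308, 0.074)
t=2.000: state=(0.535, 0.368, 0.097)
t=2.200: state=(0.452, 0.424, 0.125)
t=2.400: state=(0.373, 0.472, 0.156)
t=2.600: state=(0.302, 0.508, 0.190)
t=2.800: state=(0.242, 0.533, 0.226)
t=3.000: state=(0.192, 0.545, 0.263)
t=3.200: state=(0.152, 0.548, 0.301)
t=3.400: state=(0.120, 0.542, 0.338)
t=3.600: state=(0.096, 0.529, 0.375)
t=3.800: state=(0.076, 0.512, 0.411)
t=4.000: state=(0.062, 0.493, 0.446)
t=4.200: state=(0.050, 0.471, 0.479)
t=4.400: state=(0.041, 0.448, 0.511)
t=4.600: state=(0.034, 0.425, 0.541)
t=4.800: state=(0.029, 0.402, 0.569)
t=5.000: state=(0.024, 0.379, 0.596)
largest grid value and its neighbours: I(3.120)=0.54790, I(3.140)=0.54798, I(3.160)=0.54797
parabola through these three points peaks at t≈3.148 with I≈0.54799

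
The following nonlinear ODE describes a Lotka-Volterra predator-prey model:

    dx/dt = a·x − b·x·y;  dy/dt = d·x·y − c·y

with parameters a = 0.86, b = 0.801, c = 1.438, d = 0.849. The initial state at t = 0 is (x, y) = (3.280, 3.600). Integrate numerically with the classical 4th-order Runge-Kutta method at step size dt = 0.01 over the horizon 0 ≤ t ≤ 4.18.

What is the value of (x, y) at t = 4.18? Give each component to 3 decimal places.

(x, y) = (1.138, 0.098)

t=0.000: state=(3.280, 3.600)
step 1 (dt=0.01): k1=(-6.637, 4.848), k2=(-6.633, 4.779), k3=(-6.632, 4.778), k4=(-6.626, 4.707); state += dt/6·(k1+2k2+2k3+k4)
t=0.010: state=(3.214, 3.648)
t=0.020: state=(3.148, 3.694)
t=0.030: state=(3.082, 3.739)
continuing one RK4 step at a time; state shown every 20 steps (Δt=0.2):
t=0.200: state=(2.060, 4.232)
t=0.400: state=(1.238, 4.174)
t=0.600: state=(0.780, 3.701)
t=0.800: state=(0.537, 3.098)
t=1.000: state=(0.407, 2.515)
t=1.200: state=(0.337, 2.008)
t=1.400: state=(0.301, 1.589)
t=1.600: state=(0.285, 1.253)
t=1.800: state=(0.283, 0.986)
t=2.000: state=(0.292, 0.776)
t=2.200: state=(0.310, 0.613)
t=2.400: state=(0.338, 0.485)
t=2.600: state=(0.374, 0.387)
t=2.800: state=(0.420, 0.310)
t=3.000: state=(0.477, 0.251)
t=3.200: state=(0.547, 0.205)
t=3.400: state=(0.630, 0.170)
t=3.600: state=(0.730, 0.143)
t=3.800: state=(0.848, 0.123)
t=4.000: state=(0.989, 0.108)
t=4.180: state=(1.138, 0.098)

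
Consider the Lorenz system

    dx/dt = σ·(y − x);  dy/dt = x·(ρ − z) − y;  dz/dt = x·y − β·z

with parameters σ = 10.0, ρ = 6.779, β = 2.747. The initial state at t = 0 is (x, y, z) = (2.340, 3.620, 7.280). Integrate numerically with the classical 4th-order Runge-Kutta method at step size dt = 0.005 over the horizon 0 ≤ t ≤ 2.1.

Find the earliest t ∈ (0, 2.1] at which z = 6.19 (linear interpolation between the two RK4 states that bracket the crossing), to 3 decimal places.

t=0.000: state=(2.340, 3.620, 7.280)
step 1 (dt=0.005): k1=(12.800, -4.792, -11.527), k2=(12.360, -4.728, -11.361), k3=(12.373, -4.729, -11.366), k4=(11.945, -4.663, -11.204); state += dt/6·(k1+2k2+2k3+k4)
t=0.005: state=(2.402, 3.596, 7.223)
t=0.010: state=(2.460, 3.573, 7.168)
t=0.015: state=(2.513, 3.551, 7.114)
continuing one RK4 step at a time; state shown every 20 steps (Δt=0.1):
t=0.100: state=(3.009, 3.280, 6.358)
t=0.120: state=(3.055, 3.245, 6.211)
next step: t=0.125: state=(3.064, 3.238, 6.176) — z has crossed 6.19
linear interpolation between t=0.120 (6.21100) and t=0.125 (6.17552) → t≈0.123

t = 0.123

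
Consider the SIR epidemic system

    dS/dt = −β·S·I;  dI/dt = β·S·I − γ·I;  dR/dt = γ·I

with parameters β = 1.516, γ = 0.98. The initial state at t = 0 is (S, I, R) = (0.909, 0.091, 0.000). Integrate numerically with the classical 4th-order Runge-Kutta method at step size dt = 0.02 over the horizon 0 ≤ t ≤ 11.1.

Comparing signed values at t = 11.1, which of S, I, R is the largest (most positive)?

largest component: R

t=0.000: state=(0.909, 0.091, 0.000)
step 1 (dt=0.02): k1=(-0.125, 0.036, 0.089), k2=(-0.126, 0.036, 0.090), k3=(-0.126, 0.036, 0.090), k4=(-0.126, 0.036, 0.090); state += dt/6·(k1+2k2+2k3+k4)
t=0.020: state=(0.906, 0.092, 0.002)
t=0.040: state=(0.904, 0.092, 0.004)
t=0.060: state=(0.901, 0.093, 0.005)
continuing one RK4 step at a time; state shown every 25 steps (Δt=0.5):
t=0.500: state=(0.843, 0.108, 0.049)
t=1.000: state=(0.772, 0.122, 0.106)
t=1.500: state=(0.701, 0.131, 0.168)
t=2.000: state=(0.634, 0.133, 0.233)
t=2.500: state=(0.574, 0.129, 0.297)
t=3.000: state=(0.522, 0.119, 0.358)
t=3.500: state=(0.479, 0.107, 0.414)
t=4.000: state=(0.444, 0.093, 0.463)
t=4.500: state=(0.416, 0.079, 0.505)
t=5.000: state=(0.394, 0.066, 0.540)
t=5.500: state=(0.377, 0.054, 0.570)
t=6.000: state=(0.363, 0.044, 0.593)
t=6.500: state=(0.352, 0.035, 0.613)
t=7.000: state=(0.344, 0.028, 0.628)
t=7.500: state=(0.338, 0.022, 0.640)
t=8.000: state=(0.333, 0.018, 0.650)
t=8.500: state=(0.329, 0.014, 0.657)
t=9.000: state=(0.326, 0.011, 0.663)
t=9.500: state=(0.323, 0.008, 0.668)
t=10.000: state=(0.322, 0.007, 0.672)
t=10.500: state=(0.320, 0.005, 0.675)
t=11.000: state=(0.319, 0.004, 0.677)
t=11.100: state=(0.319, 0.004, 0.677)
compare at T: S=0.319, I=0.004, R=0.677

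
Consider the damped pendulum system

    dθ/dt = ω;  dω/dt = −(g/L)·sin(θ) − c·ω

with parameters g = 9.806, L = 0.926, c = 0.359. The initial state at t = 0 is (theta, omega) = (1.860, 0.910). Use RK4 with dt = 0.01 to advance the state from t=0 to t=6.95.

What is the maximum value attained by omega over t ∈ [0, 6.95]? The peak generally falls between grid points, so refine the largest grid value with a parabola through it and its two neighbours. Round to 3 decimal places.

max omega = 4.002

t=0.000: state=(1.860, 0.910)
step 1 (dt=0.01): k1=(0.910, -10.477), k2=(0.858, -10.444), k3=(0.858, -10.445), k4=(0.806, -10.413); state += dt/6·(k1+2k2+2k3+k4)
t=0.010: state=(1.869, 0.806)
t=0.020: state=(1.876, 0.702)
t=0.030: state=(1.883, 0.599)
continuing one RK4 step at a time; state shown every 25 steps (Δt=0.25):
t=0.250: state=(1.772, -1.588)
t=0.500: state=(1.075, -3.919)
t=0.750: state=(-0.065, -4.760)
t=1.000: state=(-1.071, -2.952)
t=1.250: state=(-1.473, -0.256)
t=1.500: state=(-1.216, 2.251)
t=1.750: state=(-0.415, 3.900)
t=2.000: state=(0.544, 3.361)
t=2.250: state=(1.123, 1.141)
t=2.500: state=(1.101, -1.281)
t=2.750: state=(0.535, -3.049)
t=3.000: state=(-0.276, -3.093)
t=3.250: state=(-0.861, -1.399)
t=3.500: state=(-0.938, 0.774)
t=3.750: state=(-0.516, 2.437)
t=4.000: state=(0.159, 2.669)
t=4.250: state=(0.684, 1.343)
t=4.500: state=(0.785, -0.543)
t=4.750: state=(0.448, -2.010)
t=5.000: state=(-0.116, -2.251)
t=5.250: state=(-0.564, -1.159)
t=5.500: state=(-0.652, 0.457)
t=5.750: state=(-0.366, 1.701)
t=6.000: state=(0.108, 1.879)
t=6.250: state=(0.477, 0.937)
t=6.500: state=(0.540, -0.440)
t=6.750: state=(0.287, -1.462)
t=6.950: state=(-0.033, -1.621)
largest grid value and its neighbours: omega(1.810)=3.99969, omega(1.820)=4.00187, omega(1.830)=3.99985
parabola through these three points peaks at t≈1.820 with omega≈4.00187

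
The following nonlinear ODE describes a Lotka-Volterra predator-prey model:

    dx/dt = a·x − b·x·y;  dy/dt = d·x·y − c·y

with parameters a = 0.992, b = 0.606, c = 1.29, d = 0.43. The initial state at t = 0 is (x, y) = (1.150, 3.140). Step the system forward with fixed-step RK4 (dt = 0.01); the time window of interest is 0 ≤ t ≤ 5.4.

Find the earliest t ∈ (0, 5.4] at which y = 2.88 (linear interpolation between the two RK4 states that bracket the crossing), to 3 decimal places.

t = 0.106

t=0.000: state=(1.150, 3.140)
step 1 (dt=0.01): k1=(-1.047, -2.498), k2=(-1.034, -2.495), k3=(-1.034, -2.495), k4=(-1.021, -2.492); state += dt/6·(k1+2k2+2k3+k4)
t=0.010: state=(1.140, 3.115)
t=0.020: state=(1.130, 3.090)
t=0.030: state=(1.120, 3.065)
t=0.100: state=(1.058, 2.894)
next step: t=0.110: state=(1.050, 2.870) — y has crossed 2.88
linear interpolation between t=0.100 (2.89390) and t=0.110 (2.86978) → t≈0.106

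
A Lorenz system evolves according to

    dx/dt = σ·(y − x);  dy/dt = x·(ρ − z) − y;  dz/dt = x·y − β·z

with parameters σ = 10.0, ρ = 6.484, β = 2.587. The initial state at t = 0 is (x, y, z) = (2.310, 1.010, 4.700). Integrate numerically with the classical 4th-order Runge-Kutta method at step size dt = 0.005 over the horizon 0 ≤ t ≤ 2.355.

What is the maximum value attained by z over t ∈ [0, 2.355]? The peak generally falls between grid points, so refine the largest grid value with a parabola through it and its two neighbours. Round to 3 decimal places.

t=0.000: state=(2.310, 1.010, 4.700)
step 1 (dt=0.005): k1=(-13.000, 3.111, -9.826), k2=(-12.597, 3.101, -9.777), k3=(-12.608, 3.103, -9.777), k4=(-12.214, 3.093, -9.728); state += dt/6·(k1+2k2+2k3+k4)
t=0.005: state=(2.247, 1.026, 4.651)
t=0.010: state=(2.188, 1.041, 4.603)
t=0.015: state=(2.132, 1.056, 4.555)
continuing one RK4 step at a time; state shown every 20 steps (Δt=0.1):
t=0.100: state=(1.599, 1.308, 3.818)
t=0.200: state=(1.529, 1.625, 3.146)
t=0.300: state=(1.730, 2.022, 2.689)
t=0.400: state=(2.099, 2.543, 2.462)
t=0.500: state=(2.615, 3.201, 2.500)
t=0.600: state=(3.263, 3.964, 2.866)
t=0.700: state=(3.987, 4.712, 3.615)
t=0.800: state=(4.652, 5.221, 4.712)
t=0.900: state=(5.053, 5.256, 5.916)
t=1.000: state=(5.030, 4.788, 6.826)
t=1.100: state=(4.618, 4.074, 7.157)
t=1.200: state=(4.030, 3.438, 6.945)
t=1.300: state=(3.494, 3.033, 6.420)
t=1.400: state=(3.129, 2.861, 5.804)
t=1.500: state=(2.954, 2.868, 5.241)
t=1.600: state=(2.946, 3.008, 4.805)
t=1.700: state=(3.068, 3.245, 4.536)
t=1.800: state=(3.287, 3.542, 4.453)
t=1.900: state=(3.563, 3.854, 4.558)
t=2.000: state=(3.850, 4.122, 4.829)
t=2.100: state=(4.089, 4.285, 5.208)
t=2.200: state=(4.227, 4.302, 5.604)
t=2.300: state=(4.236, 4.180, 5.914)
t=2.355: state=(4.188, 4.072, 6.021)
largest grid value and its neighbours: z(1.100)=7.15740, z(1.105)=7.15819, z(1.110)=7.15759
parabola through these three points peaks at t≈1.105 with z≈7.15819

max z = 7.158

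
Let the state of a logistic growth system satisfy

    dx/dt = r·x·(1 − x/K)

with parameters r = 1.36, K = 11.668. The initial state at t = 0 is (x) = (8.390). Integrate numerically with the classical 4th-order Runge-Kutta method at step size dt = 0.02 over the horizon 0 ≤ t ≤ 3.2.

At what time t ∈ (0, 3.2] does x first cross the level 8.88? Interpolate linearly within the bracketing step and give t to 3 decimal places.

t = 0.161

t=0.000: state=(8.390)
step 1 (dt=0.02): k1=(3.206), k2=(3.186), k3=(3.187), k4=(3.167); state += dt/6·(k1+2k2+2k3+k4)
t=0.020: state=(8.454)
t=0.040: state=(8.517)
t=0.060: state=(8.579)
t=0.160: state=(8.878)
next step: t=0.180: state=(8.935) — x has crossed 8.88
linear interpolation between t=0.160 (8.87773) and t=0.180 (8.93506) → t≈0.161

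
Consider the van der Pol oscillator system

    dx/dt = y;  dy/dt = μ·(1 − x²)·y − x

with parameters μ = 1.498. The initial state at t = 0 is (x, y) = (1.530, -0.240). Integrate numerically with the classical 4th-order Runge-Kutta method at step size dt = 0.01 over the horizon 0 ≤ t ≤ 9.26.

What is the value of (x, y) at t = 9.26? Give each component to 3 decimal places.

t=0.000: state=(1.530, -0.240)
step 1 (dt=0.01): k1=(-0.240, -1.048), k2=(-0.245, -1.038), k3=(-0.245, -1.038), k4=(-0.250, -1.027); state += dt/6·(k1+2k2+2k3+k4)
t=0.010: state=(1.528, -0.250)
t=0.020: state=(1.525, -0.261)
t=0.030: state=(1.522, -0.271)
continuing one RK4 step at a time; state shown every 50 steps (Δt=0.5):
t=0.500: state=(1.308, -0.618)
t=1.000: state=(0.905, -1.037)
t=1.500: state=(0.174, -2.055)
t=2.000: state=(-1.219, -2.997)
t=2.500: state=(-1.993, -0.243)
t=3.000: state=(-1.907, 0.381)
t=3.500: state=(-1.678, 0.522)
t=4.000: state=(-1.380, 0.688)
t=4.500: state=(-0.960, 1.040)
t=5.000: state=(-0.242, 2.001)
t=5.500: state=(1.145, 3.124)
t=6.000: state=(1.998, 0.320)
t=6.500: state=(1.927, -0.370)
t=7.000: state=(1.703, -0.511)
t=7.500: state=(1.412, -0.668)
t=8.000: state=(1.008, -0.991)
t=8.500: state=(0.333, -1.862)
t=9.000: state=(-0.995, -3.208)
t=9.260: state=(-1.702, -1.939)

(x, y) = (-1.702, -1.939)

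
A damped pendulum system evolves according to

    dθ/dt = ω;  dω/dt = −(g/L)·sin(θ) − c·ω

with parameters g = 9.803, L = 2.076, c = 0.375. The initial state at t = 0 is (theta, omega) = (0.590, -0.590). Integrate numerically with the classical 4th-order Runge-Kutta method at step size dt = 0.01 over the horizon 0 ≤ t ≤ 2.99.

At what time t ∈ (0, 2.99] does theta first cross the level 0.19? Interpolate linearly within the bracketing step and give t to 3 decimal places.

t = 0.412

t=0.000: state=(0.590, -0.590)
step 1 (dt=0.01): k1=(-0.590, -2.406), k2=(-0.602, -2.390), k3=(-0.602, -2.390), k4=(-0.614, -2.373); state += dt/6·(k1+2k2+2k3+k4)
t=0.010: state=(0.584, -0.614)
t=0.020: state=(0.578, -0.637)
t=0.030: state=(0.571, -0.661)
continuing one RK4 step at a time; state shown every 10 steps (Δt=0.1):
t=0.100: state=(0.520, -0.813)
t=0.200: state=(0.429, -0.995)
t=0.300: state=(0.322, -1.129)
t=0.400: state=(0.205, -1.208)
t=0.410: state=(0.193, -1.213)
next step: t=0.420: state=(0.181, -1.217) — theta has crossed 0.19
linear interpolation between t=0.410 (0.19273) and t=0.420 (0.18058) → t≈0.412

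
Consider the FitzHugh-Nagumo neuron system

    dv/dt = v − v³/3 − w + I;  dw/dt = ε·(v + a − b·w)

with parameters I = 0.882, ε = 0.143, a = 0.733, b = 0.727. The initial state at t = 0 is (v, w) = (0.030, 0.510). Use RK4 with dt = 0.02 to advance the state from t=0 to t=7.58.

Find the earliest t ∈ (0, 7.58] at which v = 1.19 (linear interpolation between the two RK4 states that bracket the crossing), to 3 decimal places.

t=0.000: state=(0.030, 0.510)
step 1 (dt=0.02): k1=(0.402, 0.056), k2=(0.405, 0.057), k3=(0.405, 0.057), k4=(0.409, 0.057); state += dt/6·(k1+2k2+2k3+k4)
t=0.020: state=(0.038, 0.511)
t=0.040: state=(0.046, 0.512)
t=0.060: state=(0.055, 0.513)
continuing one RK4 step at a time; state shown every 25 steps (Δt=0.5):
t=0.500: state=(0.280, 0.546)
t=1.000: state=(0.644, 0.601)
t=1.500: state=(1.083, 0.681)
t=1.620: state=(1.183, 0.705)
next step: t=1.640: state=(1.199, 0.709) — v has crossed 1.19
linear interpolation between t=1.620 (1.18291) and t=1.640 (1.19898) → t≈1.629

t = 1.629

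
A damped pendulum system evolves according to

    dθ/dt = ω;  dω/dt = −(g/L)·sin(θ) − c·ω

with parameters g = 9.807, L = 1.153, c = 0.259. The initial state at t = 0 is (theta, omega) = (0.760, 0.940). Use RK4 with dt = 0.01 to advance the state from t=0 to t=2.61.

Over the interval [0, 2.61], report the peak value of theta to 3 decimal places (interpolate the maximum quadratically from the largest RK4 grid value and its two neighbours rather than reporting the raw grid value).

t=0.000: state=(0.760, 0.940)
step 1 (dt=0.01): k1=(0.940, -6.103), k2=(0.909, -6.124), k3=(0.909, -6.123), k4=(0.879, -6.143); state += dt/6·(k1+2k2+2k3+k4)
t=0.010: state=(0.769, 0.879)
t=0.020: state=(0.778, 0.817)
t=0.030: state=(0.785, 0.755)
continuing one RK4 step at a time; state shown every 10 steps (Δt=0.1):
t=0.100: state=(0.823, 0.316)
t=0.200: state=(0.823, -0.311)
t=0.300: state=(0.762, -0.904)
t=0.400: state=(0.645, -1.426)
t=0.500: state=(0.480, -1.839)
t=0.600: state=(0.282, -2.105)
t=0.700: state=(0.065, -2.196)
t=0.800: state=(-0.151, -2.103)
t=0.900: state=(-0.350, -1.839)
t=1.000: state=(-0.515, -1.438)
t=1.100: state=(-0.634, -0.942)
t=1.200: state=(-0.701, -0.395)
t=1.300: state=(-0.713, 0.163)
t=1.400: state=(-0.669, 0.697)
t=1.500: state=(-0.575, 1.171)
t=1.600: state=(-0.438, 1.551)
t=1.700: state=(-0.270, 1.803)
t=1.800: state=(-0.083, 1.904)
t=1.900: state=(0.106, 1.845)
t=2.000: state=(0.281, 1.635)
t=2.100: state=(0.429, 1.299)
t=2.200: state=(0.538, 0.873)
t=2.300: state=(0.602, 0.395)
t=2.400: state=(0.616, -0.098)
t=2.500: state=(0.583, -0.572)
t=2.600: state=(0.504, -0.994)
t=2.610: state=(0.494, -1.032)
largest grid value and its neighbours: theta(0.140)=0.83053, theta(0.150)=0.83085, theta(0.160)=0.83054
parabola through these three points peaks at t≈0.150 with theta≈0.83085

max theta = 0.831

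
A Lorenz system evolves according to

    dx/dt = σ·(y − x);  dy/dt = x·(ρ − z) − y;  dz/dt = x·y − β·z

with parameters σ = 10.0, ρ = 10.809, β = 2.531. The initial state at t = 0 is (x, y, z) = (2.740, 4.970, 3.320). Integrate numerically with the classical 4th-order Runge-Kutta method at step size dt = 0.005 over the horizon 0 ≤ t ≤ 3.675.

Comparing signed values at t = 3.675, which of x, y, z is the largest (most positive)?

t=0.000: state=(2.740, 4.970, 3.320)
step 1 (dt=0.005): k1=(22.300, 15.550, 5.215), k2=(22.131, 15.892, 5.568), k3=(22.144, 15.886, 5.566), k4=(21.987, 16.220, 5.921); state += dt/6·(k1+2k2+2k3+k4)
t=0.005: state=(2.851, 5.049, 3.348)
t=0.010: state=(2.960, 5.132, 3.379)
t=0.015: state=(3.068, 5.218, 3.414)
continuing one RK4 step at a time; state shown every 40 steps (Δt=0.2):
t=0.200: state=(6.988, 8.934, 7.919)
t=0.400: state=(7.350, 5.484, 14.522)
t=0.600: state=(3.321, 1.968, 11.355)
t=0.800: state=(2.203, 2.244, 7.616)
t=1.000: state=(3.047, 3.830, 5.802)
t=1.200: state=(5.264, 6.591, 7.025)
t=1.400: state=(7.017, 6.986, 11.599)
t=1.600: state=(5.163, 3.867, 12.199)
t=1.800: state=(3.440, 3.100, 9.436)
t=2.000: state=(3.618, 4.072, 7.577)
t=2.200: state=(5.004, 5.837, 7.988)
t=2.400: state=(6.204, 6.347, 10.570)
t=2.600: state=(5.395, 4.644, 11.477)
t=2.800: state=(4.169, 3.828, 9.899)
t=3.000: state=(4.125, 4.386, 8.536)
t=3.200: state=(4.985, 5.498, 8.721)
t=3.400: state=(5.713, 5.814, 10.218)
t=3.600: state=(5.298, 4.875, 10.846)
t=3.675: state=(4.972, 4.546, 10.617)
compare at T: x=4.972, y=4.546, z=10.617

largest component: z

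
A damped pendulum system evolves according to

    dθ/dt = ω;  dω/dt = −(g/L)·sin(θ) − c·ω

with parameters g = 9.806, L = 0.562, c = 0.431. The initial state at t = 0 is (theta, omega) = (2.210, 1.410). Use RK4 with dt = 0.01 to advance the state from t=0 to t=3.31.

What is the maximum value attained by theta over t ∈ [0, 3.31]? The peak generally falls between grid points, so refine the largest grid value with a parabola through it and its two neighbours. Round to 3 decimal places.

t=0.000: state=(2.210, 1.410)
step 1 (dt=0.01): k1=(1.410, -14.611), k2=(1.337, -14.506), k3=(1.337, -14.510), k4=(1.265, -14.408); state += dt/6·(k1+2k2+2k3+k4)
t=0.010: state=(2.223, 1.265)
t=0.020: state=(2.235, 1.122)
t=0.030: state=(2.246, 0.980)
continuing one RK4 step at a time; state shown every 20 steps (Δt=0.2):
t=0.200: state=(2.218, -1.289)
t=0.400: state=(1.678, -4.195)
t=0.600: state=(0.554, -6.743)
t=0.800: state=(-0.770, -5.768)
t=1.000: state=(-1.579, -2.214)
t=1.200: state=(-1.666, 1.289)
t=1.400: state=(-1.083, 4.442)
t=1.600: state=(-0.008, 5.768)
t=1.800: state=(0.982, 3.669)
t=2.000: state=(1.374, 0.226)
t=2.200: state=(1.089, -2.987)
t=2.400: state=(0.267, -4.841)
t=2.600: state=(-0.643, -3.757)
t=2.800: state=(-1.110, -0.792)
t=3.000: state=(-0.958, 2.225)
t=3.200: state=(-0.299, 4.039)
t=3.310: state=(0.150, 3.985)
largest grid value and its neighbours: theta(0.090)=2.27989, theta(0.100)=2.28085, theta(0.110)=2.28048
parabola through these three points peaks at t≈0.102 with theta≈2.28088

max theta = 2.281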